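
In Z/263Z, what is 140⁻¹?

62

263 = 1·140 + 123
140 = 1·123 + 17
123 = 7·17 + 4
17 = 4·4 + 1
4 = 4·1 + 0
gcd(140, 263) = 1, so the inverse exists.
Back-substitute for 1:
1 = 1·17 − 4·4
  = −4·123 + 29·17
  = 29·140 − 33·123
  = −33·263 + 62·140
So 140⁻¹ ≡ 62 (mod 263).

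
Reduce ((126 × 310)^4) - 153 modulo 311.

72

126 × 310 = 39060 ≡ 185 (mod 311)
(185)^4 ≡ 225 (mod 311)
225 - 153 = 72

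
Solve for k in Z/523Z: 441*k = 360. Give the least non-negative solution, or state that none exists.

gcd(441, 523) = 1, so a unique solution mod 523 exists.
441⁻¹ ≡ 287 (mod 523).
k ≡ 287*360 ≡ 289 (mod 523).

289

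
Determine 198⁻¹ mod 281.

281 = 1*198 + 83
198 = 2*83 + 32
83 = 2*32 + 19
32 = 1*19 + 13
19 = 1*13 + 6
13 = 2*6 + 1
6 = 6*1 + 0
gcd(198, 281) = 1, so the inverse exists.
Back-substitute for 1:
1 = 1*13 − 2*6
  = −2*19 + 3*13
  = 3*32 − 5*19
  = −5*83 + 13*32
  = 13*198 − 31*83
  = −31*281 + 44*198
So 198⁻¹ ≡ 44 (mod 281).

44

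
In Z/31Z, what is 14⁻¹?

20

31 = 2×14 + 3
14 = 4×3 + 2
3 = 1×2 + 1
2 = 2×1 + 0
gcd(14, 31) = 1, so the inverse exists.
Bézout: 1 = 5×31 − 11×14.
So 14⁻¹ ≡ −11 ≡ 20 (mod 31).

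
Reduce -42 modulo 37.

32

-42 = -2×37 + 32, so -42 ≡ 32 (mod 37).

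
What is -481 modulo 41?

-481 = -12*41 + 11, so -481 ≡ 11 (mod 41).

11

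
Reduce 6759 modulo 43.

8

6759 = 157·43 + 8, so 6759 ≡ 8 (mod 43).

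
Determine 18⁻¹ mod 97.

27

Apply the Euclidean algorithm and back-substitute:
97 = 5·18 + 7
18 = 2·7 + 4
7 = 1·4 + 3
4 = 1·3 + 1
3 = 3·1 + 0
gcd(18, 97) = 1, so the inverse exists.
Back-substitute for 1:
1 = 1·4 − 1·3
  = −1·7 + 2·4
  = 2·18 − 5·7
  = −5·97 + 27·18
So 18⁻¹ ≡ 27 (mod 97).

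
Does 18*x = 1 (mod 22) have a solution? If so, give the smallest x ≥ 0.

gcd(18, 22) = 2, and 2 does not divide 1.
So the congruence has no solution.

no solution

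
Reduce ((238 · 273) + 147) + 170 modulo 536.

238 · 273 = 64974 ≡ 118 (mod 536)
118 + 147 = 265
265 + 170 = 435

435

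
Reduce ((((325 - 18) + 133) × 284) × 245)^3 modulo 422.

358

325 - 18 = 307
307 + 133 = 440 ≡ 18 (mod 422)
18 × 284 = 5112 ≡ 48 (mod 422)
48 × 245 = 11760 ≡ 366 (mod 422)
(366)^3 ≡ 358 (mod 422)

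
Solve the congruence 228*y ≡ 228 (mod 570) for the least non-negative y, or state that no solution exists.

gcd(228, 570) = 114, and 114 | 228, so solutions exist.
Divide through by 114: 2*y mod 5 = 2.
2⁻¹ ≡ 3 (mod 5).
y ≡ 3*2 ≡ 1 (mod 5).
The smallest non-negative solution is y = 1.

1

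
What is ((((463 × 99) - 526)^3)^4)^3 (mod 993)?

457

463 × 99 = 45837 ≡ 159 (mod 993)
159 - 526 = -367 ≡ 626 (mod 993)
(626)^3 ≡ 677 (mod 993)
(677)^4 ≡ 313 (mod 993)
(313)^3 ≡ 457 (mod 993)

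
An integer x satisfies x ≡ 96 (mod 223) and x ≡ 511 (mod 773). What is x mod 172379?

158203

223⁻¹ mod 773: 223·52 ≡ 1 (mod 773), so 223⁻¹ ≡ 52.
x = 96 + 223·((511 − 96)·52 mod 773) = 96 + 223·709 = 158203.
Check: 158203 mod 223 = 96, 158203 mod 773 = 511. ✓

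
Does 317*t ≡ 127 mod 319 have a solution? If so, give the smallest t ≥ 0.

gcd(317, 319) = 1, so a unique solution mod 319 exists.
317⁻¹ ≡ 159 (mod 319).
t ≡ 159*127 ≡ 96 (mod 319).

96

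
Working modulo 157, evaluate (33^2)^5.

9

(33)^2 ≡ 147 (mod 157)
(147)^5 ≡ 9 (mod 157)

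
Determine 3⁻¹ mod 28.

28 = 9*3 + 1
3 = 3*1 + 0
gcd(3, 28) = 1, so the inverse exists.
Back-substitute for 1:
1 = 1*28 − 9*3
So 3⁻¹ ≡ −9 ≡ 19 (mod 28).

19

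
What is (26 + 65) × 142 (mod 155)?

26 + 65 = 91
91 × 142 = 12922 ≡ 57 (mod 155)

57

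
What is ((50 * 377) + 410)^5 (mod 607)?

50 * 377 = 18850 ≡ 33 (mod 607)
33 + 410 = 443
(443)^5 ≡ 434 (mod 607)

434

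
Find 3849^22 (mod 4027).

1681

22 in binary is 10110, i.e. 22 = 16 + 4 + 2.
3849^1 ≡ 3849 (mod 4027)
3849^2 ≡ 3849^2 = 14814801 ≡ 3495 (mod 4027)
3849^4 ≡ 3495^2 = 12215025 ≡ 1134 (mod 4027)
3849^8 ≡ 1134^2 = 1285956 ≡ 1343 (mod 4027)
3849^16 ≡ 1343^2 = 1803649 ≡ 3580 (mod 4027)
3849^22 = 3849^16 × 3849^4 × 3849^2 ≡ 3580 × 1134 × 3495 (mod 4027).
Accumulate the product:
3580 × 1134 = 4059720 ≡ 504
504 × 3495 = 1761480 ≡ 1681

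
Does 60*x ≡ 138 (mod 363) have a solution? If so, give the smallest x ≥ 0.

gcd(60, 363) = 3, and 3 | 138, so solutions exist.
Divide through by 3: 20*x ≡ 46 mod 121.
20⁻¹ ≡ 115 (mod 121).
x ≡ 115*46 ≡ 87 (mod 121).
The smallest non-negative solution is x = 87.

87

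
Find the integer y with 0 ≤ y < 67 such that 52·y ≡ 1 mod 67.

58

Run the extended Euclidean algorithm:
67 = 1*52 + 15
52 = 3*15 + 7
15 = 2*7 + 1
7 = 7*1 + 0
gcd(52, 67) = 1, so the inverse exists.
Bézout: 1 = 7*67 − 9*52.
So 52⁻¹ ≡ −9 ≡ 58 (mod 67).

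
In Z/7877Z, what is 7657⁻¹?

7877 = 1*7657 + 220
7657 = 34*220 + 177
220 = 1*177 + 43
177 = 4*43 + 5
43 = 8*5 + 3
5 = 1*3 + 2
3 = 1*2 + 1
2 = 2*1 + 0
gcd(7657, 7877) = 1, so the inverse exists.
Back-substitute for 1:
1 = 1*3 − 1*2
  = −1*5 + 2*3
  = 2*43 − 17*5
  = −17*177 + 70*43
  = 70*220 − 87*177
  = −87*7657 + 3028*220
  = 3028*7877 − 3115*7657
So 7657⁻¹ ≡ −3115 ≡ 4762 (mod 7877).

4762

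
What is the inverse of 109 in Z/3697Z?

3290

By the extended Euclidean algorithm:
3697 = 33*109 + 100
109 = 1*100 + 9
100 = 11*9 + 1
9 = 9*1 + 0
gcd(109, 3697) = 1, so the inverse exists.
Back-substitute for 1:
1 = 1*100 − 11*9
  = −11*109 + 12*100
  = 12*3697 − 407*109
So 109⁻¹ ≡ −407 ≡ 3290 (mod 3697).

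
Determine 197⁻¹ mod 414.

269

414 = 2*197 + 20
197 = 9*20 + 17
20 = 1*17 + 3
17 = 5*3 + 2
3 = 1*2 + 1
2 = 2*1 + 0
gcd(197, 414) = 1, so the inverse exists.
Bézout: 1 = 69*414 − 145*197.
So 197⁻¹ ≡ −145 ≡ 269 (mod 414).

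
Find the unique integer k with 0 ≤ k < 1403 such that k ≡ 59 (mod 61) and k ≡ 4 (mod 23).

303

61⁻¹ mod 23: 61×20 ≡ 1 (mod 23), so 61⁻¹ ≡ 20.
k = 59 + 61×((4 − 59)×20 mod 23) = 59 + 61×4 = 303.
Check: 303 mod 61 = 59, 303 mod 23 = 4. ✓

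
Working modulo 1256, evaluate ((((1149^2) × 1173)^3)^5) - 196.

1209

(1149)^2 ≡ 145 (mod 1256)
145 × 1173 = 170085 ≡ 525 (mod 1256)
(525)^3 ≡ 621 (mod 1256)
(621)^5 ≡ 149 (mod 1256)
149 - 196 = -47 ≡ 1209 (mod 1256)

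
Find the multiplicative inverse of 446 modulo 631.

631 = 1*446 + 185
446 = 2*185 + 76
185 = 2*76 + 33
76 = 2*33 + 10
33 = 3*10 + 3
10 = 3*3 + 1
3 = 3*1 + 0
gcd(446, 631) = 1, so the inverse exists.
Bézout: 1 = −135*631 + 191*446.
So 446⁻¹ ≡ 191 (mod 631).

191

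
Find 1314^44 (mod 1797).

1359

44 in binary is 101100, i.e. 44 = 32 + 8 + 4.
1314^1 ≡ 1314 (mod 1797)
1314^2 ≡ 1314^2 = 1726596 ≡ 1476 (mod 1797)
1314^4 ≡ 1476^2 = 2178576 ≡ 612 (mod 1797)
1314^8 ≡ 612^2 = 374544 ≡ 768 (mod 1797)
1314^16 ≡ 768^2 = 589824 ≡ 408 (mod 1797)
1314^32 ≡ 408^2 = 166464 ≡ 1140 (mod 1797)
1314^44 = 1314^32 * 1314^8 * 1314^4 ≡ 1140 * 768 * 612 (mod 1797).
Accumulate the product:
1140 * 768 = 875520 ≡ 381
381 * 612 = 233172 ≡ 1359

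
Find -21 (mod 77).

-21 = -1×77 + 56, so -21 ≡ 56 (mod 77).

56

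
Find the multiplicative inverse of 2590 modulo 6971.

5165

6971 = 2*2590 + 1791
2590 = 1*1791 + 799
1791 = 2*799 + 193
799 = 4*193 + 27
193 = 7*27 + 4
27 = 6*4 + 3
4 = 1*3 + 1
3 = 3*1 + 0
gcd(2590, 6971) = 1, so the inverse exists.
Bézout: 1 = 671*6971 − 1806*2590.
So 2590⁻¹ ≡ −1806 ≡ 5165 (mod 6971).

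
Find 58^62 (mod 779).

Compute successive squares:
62 in binary is 111110, i.e. 62 = 32 + 16 + 8 + 4 + 2.
58^1 ≡ 58 (mod 779)
58^2 ≡ 58^2 = 3364 ≡ 248 (mod 779)
58^4 ≡ 248^2 = 61504 ≡ 742 (mod 779)
58^8 ≡ 742^2 = 550564 ≡ 590 (mod 779)
58^16 ≡ 590^2 = 348100 ≡ 666 (mod 779)
58^32 ≡ 666^2 = 443556 ≡ 305 (mod 779)
58^62 = 58^32 × 58^16 × 58^8 × 58^4 × 58^2 ≡ 305 × 666 × 590 × 742 × 248 (mod 779).
Accumulate the product:
305 × 666 = 203130 ≡ 590
590 × 590 = 348100 ≡ 666
666 × 742 = 494172 ≡ 286
286 × 248 = 70928 ≡ 39

39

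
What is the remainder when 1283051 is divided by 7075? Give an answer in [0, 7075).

2476

1283051 = 181·7075 + 2476, so 1283051 ≡ 2476 (mod 7075).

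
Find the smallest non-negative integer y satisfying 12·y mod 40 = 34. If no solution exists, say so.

no solution

gcd(12, 40) = 4, and 4 does not divide 34.
So the congruence has no solution.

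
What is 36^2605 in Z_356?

36^1 ≡ 36 (mod 356)
36^2 ≡ 36^2 = 1296 ≡ 228 (mod 356)
36^4 ≡ 228^2 = 51984 ≡ 8 (mod 356)
36^8 ≡ 8^2 = 64 (mod 356)
36^16 ≡ 64^2 = 4096 ≡ 180 (mod 356)
36^32 ≡ 180^2 = 32400 ≡ 4 (mod 356)
36^64 ≡ 4^2 = 16 (mod 356)
36^128 ≡ 16^2 = 256 (mod 356)
36^256 ≡ 256^2 = 65536 ≡ 32 (mod 356)
36^512 ≡ 32^2 = 1024 ≡ 312 (mod 356)
36^1024 ≡ 312^2 = 97344 ≡ 156 (mod 356)
36^2048 ≡ 156^2 = 24336 ≡ 128 (mod 356)
36^2605 = 36^2048 · 36^512 · 36^32 · 36^8 · 36^4 · 36^1 ≡ 128 · 312 · 4 · 64 · 8 · 36 (mod 356).
Accumulate the product:
128 · 312 = 39936 ≡ 64
64 · 4 = 256
256 · 64 = 16384 ≡ 8
8 · 8 = 64
64 · 36 = 2304 ≡ 168

168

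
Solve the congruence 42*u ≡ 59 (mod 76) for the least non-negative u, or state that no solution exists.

gcd(42, 76) = 2, and 2 does not divide 59.
So the congruence has no solution.

no solution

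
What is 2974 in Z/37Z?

2974 = 80*37 + 14, so 2974 ≡ 14 (mod 37).

14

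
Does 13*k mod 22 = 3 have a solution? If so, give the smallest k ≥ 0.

7

gcd(13, 22) = 1, so a unique solution mod 22 exists.
13⁻¹ ≡ 17 (mod 22).
k ≡ 17*3 ≡ 7 (mod 22).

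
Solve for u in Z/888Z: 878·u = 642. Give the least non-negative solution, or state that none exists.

gcd(878, 888) = 2, and 2 | 642, so solutions exist.
Divide through by 2: 439·u mod 444 = 321.
439⁻¹ ≡ 355 (mod 444).
u ≡ 355·321 ≡ 291 (mod 444).
The smallest non-negative solution is u = 291.

291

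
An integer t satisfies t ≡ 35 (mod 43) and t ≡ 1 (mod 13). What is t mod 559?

508

43⁻¹ mod 13: 43*10 ≡ 1 (mod 13), so 43⁻¹ ≡ 10.
t = 35 + 43*((1 − 35)*10 mod 13) = 35 + 43*11 = 508.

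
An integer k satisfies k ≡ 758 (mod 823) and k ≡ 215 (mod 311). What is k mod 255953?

44377

823⁻¹ mod 311: 823*229 ≡ 1 (mod 311), so 823⁻¹ ≡ 229.
k = 758 + 823*((215 − 758)*229 mod 311) = 758 + 823*53 = 44377.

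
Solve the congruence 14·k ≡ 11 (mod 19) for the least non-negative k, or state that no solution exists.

gcd(14, 19) = 1, so a unique solution mod 19 exists.
14⁻¹ ≡ 15 (mod 19).
k ≡ 15·11 ≡ 13 (mod 19).

13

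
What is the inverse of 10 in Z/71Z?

Apply the Euclidean algorithm and back-substitute:
71 = 7·10 + 1
10 = 10·1 + 0
gcd(10, 71) = 1, so the inverse exists.
Bézout: 1 = 1·71 − 7·10.
So 10⁻¹ ≡ −7 ≡ 64 (mod 71).

64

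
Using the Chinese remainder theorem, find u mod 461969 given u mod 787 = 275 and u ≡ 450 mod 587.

174202

787⁻¹ mod 587: 787·226 ≡ 1 (mod 587), so 787⁻¹ ≡ 226.
u = 275 + 787·((450 − 275)·226 mod 587) = 275 + 787·221 = 174202.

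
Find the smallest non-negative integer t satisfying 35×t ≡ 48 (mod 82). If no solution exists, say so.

gcd(35, 82) = 1, so a unique solution mod 82 exists.
35⁻¹ ≡ 75 (mod 82).
t ≡ 75×48 ≡ 74 (mod 82).

74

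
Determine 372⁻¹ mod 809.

Run the extended Euclidean algorithm:
809 = 2*372 + 65
372 = 5*65 + 47
65 = 1*47 + 18
47 = 2*18 + 11
18 = 1*11 + 7
11 = 1*7 + 4
7 = 1*4 + 3
4 = 1*3 + 1
3 = 3*1 + 0
gcd(372, 809) = 1, so the inverse exists.
Back-substitute for 1:
1 = 1*4 − 1*3
  = −1*7 + 2*4
  = 2*11 − 3*7
  = −3*18 + 5*11
  = 5*47 − 13*18
  = −13*65 + 18*47
  = 18*372 − 103*65
  = −103*809 + 224*372
So 372⁻¹ ≡ 224 (mod 809).

224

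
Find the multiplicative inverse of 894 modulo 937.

Apply the Euclidean algorithm and back-substitute:
937 = 1*894 + 43
894 = 20*43 + 34
43 = 1*34 + 9
34 = 3*9 + 7
9 = 1*7 + 2
7 = 3*2 + 1
2 = 2*1 + 0
gcd(894, 937) = 1, so the inverse exists.
Back-substitute for 1:
1 = 1*7 − 3*2
  = −3*9 + 4*7
  = 4*34 − 15*9
  = −15*43 + 19*34
  = 19*894 − 395*43
  = −395*937 + 414*894
So 894⁻¹ ≡ 414 (mod 937).

414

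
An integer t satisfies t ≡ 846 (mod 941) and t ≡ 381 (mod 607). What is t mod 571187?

510868

941⁻¹ mod 607: 941·209 ≡ 1 (mod 607), so 941⁻¹ ≡ 209.
t = 846 + 941·((381 − 846)·209 mod 607) = 846 + 941·542 = 510868.
Check: 510868 mod 941 = 846, 510868 mod 607 = 381. ✓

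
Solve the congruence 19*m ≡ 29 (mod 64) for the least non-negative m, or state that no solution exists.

15

gcd(19, 64) = 1, so a unique solution mod 64 exists.
19⁻¹ ≡ 27 (mod 64).
m ≡ 27*29 ≡ 15 (mod 64).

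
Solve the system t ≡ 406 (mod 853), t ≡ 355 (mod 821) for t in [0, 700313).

152240

853⁻¹ mod 821: 853·77 ≡ 1 (mod 821), so 853⁻¹ ≡ 77.
t = 406 + 853·((355 − 406)·77 mod 821) = 406 + 853·178 = 152240.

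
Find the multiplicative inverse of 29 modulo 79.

30

Apply the Euclidean algorithm and back-substitute:
79 = 2*29 + 21
29 = 1*21 + 8
21 = 2*8 + 5
8 = 1*5 + 3
5 = 1*3 + 2
3 = 1*2 + 1
2 = 2*1 + 0
gcd(29, 79) = 1, so the inverse exists.
Bézout: 1 = −11*79 + 30*29.
So 29⁻¹ ≡ 30 (mod 79).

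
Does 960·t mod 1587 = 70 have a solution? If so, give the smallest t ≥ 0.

gcd(960, 1587) = 3, and 3 does not divide 70.
So the congruence has no solution.

no solution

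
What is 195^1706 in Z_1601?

By square-and-multiply:
1706 in binary is 11010101010, i.e. 1706 = 1024 + 512 + 128 + 32 + 8 + 2.
195^1 ≡ 195 (mod 1601)
195^2 ≡ 195^2 = 38025 ≡ 1202 (mod 1601)
195^4 ≡ 1202^2 = 1444804 ≡ 702 (mod 1601)
195^8 ≡ 702^2 = 492804 ≡ 1297 (mod 1601)
195^16 ≡ 1297^2 = 1682209 ≡ 1159 (mod 1601)
195^32 ≡ 1159^2 = 1343281 ≡ 42 (mod 1601)
195^64 ≡ 42^2 = 1764 ≡ 163 (mod 1601)
195^128 ≡ 163^2 = 26569 ≡ 953 (mod 1601)
195^256 ≡ 953^2 = 908209 ≡ 442 (mod 1601)
195^512 ≡ 442^2 = 195364 ≡ 42 (mod 1601)
195^1024 ≡ 42^2 = 1764 ≡ 163 (mod 1601)
195^1706 = 195^1024 * 195^512 * 195^128 * 195^32 * 195^8 * 195^2 ≡ 163 * 42 * 953 * 42 * 1297 * 1202 (mod 1601).
Accumulate the product:
163 * 42 = 6846 ≡ 442
442 * 953 = 421226 ≡ 163
163 * 42 = 6846 ≡ 442
442 * 1297 = 573274 ≡ 116
116 * 1202 = 139432 ≡ 145

145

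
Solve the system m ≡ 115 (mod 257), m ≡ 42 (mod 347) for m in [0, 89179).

257⁻¹ mod 347: 257*320 ≡ 1 (mod 347), so 257⁻¹ ≡ 320.
m = 115 + 257*((42 − 115)*320 mod 347) = 115 + 257*236 = 60767.
Check: 60767 mod 257 = 115, 60767 mod 347 = 42. ✓

60767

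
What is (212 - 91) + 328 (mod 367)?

212 - 91 = 121
121 + 328 = 449 ≡ 82 (mod 367)

82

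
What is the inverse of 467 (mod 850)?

By the extended Euclidean algorithm:
850 = 1×467 + 383
467 = 1×383 + 84
383 = 4×84 + 47
84 = 1×47 + 37
47 = 1×37 + 10
37 = 3×10 + 7
10 = 1×7 + 3
7 = 2×3 + 1
3 = 3×1 + 0
gcd(467, 850) = 1, so the inverse exists.
Back-substitute for 1:
1 = 1×7 − 2×3
  = −2×10 + 3×7
  = 3×37 − 11×10
  = −11×47 + 14×37
  = 14×84 − 25×47
  = −25×383 + 114×84
  = 114×467 − 139×383
  = −139×850 + 253×467
So 467⁻¹ ≡ 253 (mod 850).

253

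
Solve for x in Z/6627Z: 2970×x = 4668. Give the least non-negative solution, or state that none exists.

1443

gcd(2970, 6627) = 3, and 3 | 4668, so solutions exist.
Divide through by 3: 990×x = 1556 (mod 2209).
990⁻¹ ≡ 627 (mod 2209).
x ≡ 627×1556 ≡ 1443 (mod 2209).
The smallest non-negative solution is x = 1443.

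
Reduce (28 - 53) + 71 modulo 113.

28 - 53 = -25 ≡ 88 (mod 113)
88 + 71 = 159 ≡ 46 (mod 113)

46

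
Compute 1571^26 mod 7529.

2365

26 in binary is 11010, i.e. 26 = 16 + 8 + 2.
1571^1 ≡ 1571 (mod 7529)
1571^2 ≡ 1571^2 = 2468041 ≡ 6058 (mod 7529)
1571^4 ≡ 6058^2 = 36699364 ≡ 3018 (mod 7529)
1571^8 ≡ 3018^2 = 9108324 ≡ 5763 (mod 7529)
1571^16 ≡ 5763^2 = 33212169 ≡ 1750 (mod 7529)
1571^26 = 1571^16 * 1571^8 * 1571^2 ≡ 1750 * 5763 * 6058 (mod 7529).
Accumulate the product:
1750 * 5763 = 10085250 ≡ 3919
3919 * 6058 = 23741302 ≡ 2365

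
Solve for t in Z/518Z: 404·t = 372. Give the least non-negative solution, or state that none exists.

gcd(404, 518) = 2, and 2 | 372, so solutions exist.
Divide through by 2: 202·t = 186 (mod 259).
202⁻¹ ≡ 209 (mod 259).
t ≡ 209·186 ≡ 24 (mod 259).
The smallest non-negative solution is t = 24.

24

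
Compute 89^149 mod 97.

By square-and-multiply:
149 in binary is 10010101, i.e. 149 = 128 + 16 + 4 + 1.
89^1 ≡ 89 (mod 97)
89^2 ≡ 89^2 = 7921 ≡ 64 (mod 97)
89^4 ≡ 64^2 = 4096 ≡ 22 (mod 97)
89^8 ≡ 22^2 = 484 ≡ 96 (mod 97)
89^16 ≡ 96^2 = 9216 ≡ 1 (mod 97)
89^32 ≡ 1^2 = 1 (mod 97)
89^64 ≡ 1^2 = 1 (mod 97)
89^128 ≡ 1^2 = 1 (mod 97)
89^149 = 89^128 * 89^16 * 89^4 * 89^1 ≡ 1 * 1 * 22 * 89 (mod 97).
Accumulate the product:
1 * 1 = 1
1 * 22 = 22
22 * 89 = 1958 ≡ 18

18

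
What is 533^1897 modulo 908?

By square-and-multiply:
1897 in binary is 11101101001, i.e. 1897 = 1024 + 512 + 256 + 64 + 32 + 8 + 1.
533^1 ≡ 533 (mod 908)
533^2 ≡ 533^2 = 284089 ≡ 793 (mod 908)
533^4 ≡ 793^2 = 628849 ≡ 513 (mod 908)
533^8 ≡ 513^2 = 263169 ≡ 757 (mod 908)
533^16 ≡ 757^2 = 573049 ≡ 101 (mod 908)
533^32 ≡ 101^2 = 10201 ≡ 213 (mod 908)
533^64 ≡ 213^2 = 45369 ≡ 877 (mod 908)
533^128 ≡ 877^2 = 769129 ≡ 53 (mod 908)
533^256 ≡ 53^2 = 2809 ≡ 85 (mod 908)
533^512 ≡ 85^2 = 7225 ≡ 869 (mod 908)
533^1024 ≡ 869^2 = 755161 ≡ 613 (mod 908)
533^1897 = 533^1024 × 533^512 × 533^256 × 533^64 × 533^32 × 533^8 × 533^1 ≡ 613 × 869 × 85 × 877 × 213 × 757 × 533 (mod 908).
Accumulate the product:
613 × 869 = 532697 ≡ 609
609 × 85 = 51765 ≡ 9
9 × 877 = 7893 ≡ 629
629 × 213 = 133977 ≡ 501
501 × 757 = 379257 ≡ 621
621 × 533 = 330993 ≡ 481

481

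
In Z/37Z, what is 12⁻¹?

37 = 3·12 + 1
12 = 12·1 + 0
gcd(12, 37) = 1, so the inverse exists.
Back-substitute for 1:
1 = 1·37 − 3·12
So 12⁻¹ ≡ −3 ≡ 34 (mod 37).

34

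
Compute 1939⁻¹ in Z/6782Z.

By the extended Euclidean algorithm:
6782 = 3*1939 + 965
1939 = 2*965 + 9
965 = 107*9 + 2
9 = 4*2 + 1
2 = 2*1 + 0
gcd(1939, 6782) = 1, so the inverse exists.
Back-substitute for 1:
1 = 1*9 − 4*2
  = −4*965 + 429*9
  = 429*1939 − 862*965
  = −862*6782 + 3015*1939
So 1939⁻¹ ≡ 3015 (mod 6782).

3015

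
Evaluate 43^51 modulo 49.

36

Compute successive squares:
43^1 ≡ 43 (mod 49)
43^2 ≡ 43^2 = 1849 ≡ 36 (mod 49)
43^4 ≡ 36^2 = 1296 ≡ 22 (mod 49)
43^8 ≡ 22^2 = 484 ≡ 43 (mod 49)
43^16 ≡ 43^2 = 1849 ≡ 36 (mod 49)
43^32 ≡ 36^2 = 1296 ≡ 22 (mod 49)
43^51 = 43^32 × 43^16 × 43^2 × 43^1 ≡ 22 × 36 × 36 × 43 (mod 49).
Accumulate the product:
22 × 36 = 792 ≡ 8
8 × 36 = 288 ≡ 43
43 × 43 = 1849 ≡ 36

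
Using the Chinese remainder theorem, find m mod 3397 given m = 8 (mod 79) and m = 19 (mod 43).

1825

79⁻¹ mod 43: 79·6 ≡ 1 (mod 43), so 79⁻¹ ≡ 6.
m = 8 + 79·((19 − 8)·6 mod 43) = 8 + 79·23 = 1825.
Check: 1825 mod 79 = 8, 1825 mod 43 = 19. ✓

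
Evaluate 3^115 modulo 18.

Compute successive squares:
3^1 ≡ 3 (mod 18)
3^2 ≡ 3^2 = 9 (mod 18)
3^4 ≡ 9^2 = 81 ≡ 9 (mod 18)
3^8 ≡ 9^2 = 81 ≡ 9 (mod 18)
3^16 ≡ 9^2 = 81 ≡ 9 (mod 18)
3^32 ≡ 9^2 = 81 ≡ 9 (mod 18)
3^64 ≡ 9^2 = 81 ≡ 9 (mod 18)
3^115 = 3^64 × 3^32 × 3^16 × 3^2 × 3^1 ≡ 9 × 9 × 9 × 9 × 3 (mod 18).
Accumulate the product:
9 × 9 = 81 ≡ 9
9 × 9 = 81 ≡ 9
9 × 9 = 81 ≡ 9
9 × 3 = 27 ≡ 9

9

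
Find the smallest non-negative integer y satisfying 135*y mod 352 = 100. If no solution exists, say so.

gcd(135, 352) = 1, so a unique solution mod 352 exists.
135⁻¹ ≡ 279 (mod 352).
y ≡ 279*100 ≡ 92 (mod 352).

92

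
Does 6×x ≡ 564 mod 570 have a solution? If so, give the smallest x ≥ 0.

gcd(6, 570) = 6, and 6 | 564, so solutions exist.
Divide through by 6: 1×x mod 95 = 94.
1⁻¹ ≡ 1 (mod 95).
x ≡ 1×94 ≡ 94 (mod 95).
The smallest non-negative solution is x = 94.

94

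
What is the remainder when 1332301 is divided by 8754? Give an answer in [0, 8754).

1693

1332301 = 152·8754 + 1693, so 1332301 ≡ 1693 (mod 8754).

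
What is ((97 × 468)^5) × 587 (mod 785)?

247

97 × 468 = 45396 ≡ 651 (mod 785)
(651)^5 ≡ 756 (mod 785)
756 × 587 = 443772 ≡ 247 (mod 785)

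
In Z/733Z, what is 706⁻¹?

733 = 1×706 + 27
706 = 26×27 + 4
27 = 6×4 + 3
4 = 1×3 + 1
3 = 3×1 + 0
gcd(706, 733) = 1, so the inverse exists.
Bézout: 1 = −183×733 + 190×706.
So 706⁻¹ ≡ 190 (mod 733).

190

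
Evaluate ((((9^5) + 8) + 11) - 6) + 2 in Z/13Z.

(9)^5 ≡ 3 (mod 13)
3 + 8 = 11
11 + 11 = 22 ≡ 9 (mod 13)
9 - 6 = 3
3 + 2 = 5

5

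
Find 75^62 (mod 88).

By square-and-multiply:
62 in binary is 111110, i.e. 62 = 32 + 16 + 8 + 4 + 2.
75^1 ≡ 75 (mod 88)
75^2 ≡ 75^2 = 5625 ≡ 81 (mod 88)
75^4 ≡ 81^2 = 6561 ≡ 49 (mod 88)
75^8 ≡ 49^2 = 2401 ≡ 25 (mod 88)
75^16 ≡ 25^2 = 625 ≡ 9 (mod 88)
75^32 ≡ 9^2 = 81 (mod 88)
75^62 = 75^32 * 75^16 * 75^8 * 75^4 * 75^2 ≡ 81 * 9 * 25 * 49 * 81 (mod 88).
Accumulate the product:
81 * 9 = 729 ≡ 25
25 * 25 = 625 ≡ 9
9 * 49 = 441 ≡ 1
1 * 81 = 81

81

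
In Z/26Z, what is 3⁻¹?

9

By the extended Euclidean algorithm:
26 = 8×3 + 2
3 = 1×2 + 1
2 = 2×1 + 0
gcd(3, 26) = 1, so the inverse exists.
Back-substitute for 1:
1 = 1×3 − 1×2
  = −1×26 + 9×3
So 3⁻¹ ≡ 9 (mod 26).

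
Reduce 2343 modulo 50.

2343 = 46·50 + 43, so 2343 ≡ 43 (mod 50).

43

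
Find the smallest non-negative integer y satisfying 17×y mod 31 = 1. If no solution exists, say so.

11

gcd(17, 31) = 1, so a unique solution mod 31 exists.
17⁻¹ ≡ 11 (mod 31).
y ≡ 11×1 ≡ 11 (mod 31).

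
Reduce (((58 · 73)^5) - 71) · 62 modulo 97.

75

58 · 73 = 4234 ≡ 63 (mod 97)
(63)^5 ≡ 55 (mod 97)
55 - 71 = -16 ≡ 81 (mod 97)
81 · 62 = 5022 ≡ 75 (mod 97)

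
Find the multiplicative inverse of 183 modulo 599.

599 = 3×183 + 50
183 = 3×50 + 33
50 = 1×33 + 17
33 = 1×17 + 16
17 = 1×16 + 1
16 = 16×1 + 0
gcd(183, 599) = 1, so the inverse exists.
Bézout: 1 = 11×599 − 36×183.
So 183⁻¹ ≡ −36 ≡ 563 (mod 599).

563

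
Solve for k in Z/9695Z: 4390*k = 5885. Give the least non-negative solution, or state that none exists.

gcd(4390, 9695) = 5, and 5 | 5885, so solutions exist.
Divide through by 5: 878*k ≡ 1177 mod 1939.
878⁻¹ ≡ 943 (mod 1939).
k ≡ 943*1177 ≡ 803 (mod 1939).
The smallest non-negative solution is k = 803.

803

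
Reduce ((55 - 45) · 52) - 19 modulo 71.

55 - 45 = 10
10 · 52 = 520 ≡ 23 (mod 71)
23 - 19 = 4

4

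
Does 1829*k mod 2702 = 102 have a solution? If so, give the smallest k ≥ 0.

gcd(1829, 2702) = 1, so a unique solution mod 2702 exists.
1829⁻¹ ≡ 879 (mod 2702).
k ≡ 879*102 ≡ 492 (mod 2702).

492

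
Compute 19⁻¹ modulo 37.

2

37 = 1*19 + 18
19 = 1*18 + 1
18 = 18*1 + 0
gcd(19, 37) = 1, so the inverse exists.
Back-substitute for 1:
1 = 1*19 − 1*18
  = −1*37 + 2*19
So 19⁻¹ ≡ 2 (mod 37).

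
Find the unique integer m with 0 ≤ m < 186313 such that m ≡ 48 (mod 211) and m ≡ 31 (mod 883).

211⁻¹ mod 883: 211*498 ≡ 1 (mod 883), so 211⁻¹ ≡ 498.
m = 48 + 211*((31 − 48)*498 mod 883) = 48 + 211*364 = 76852.

76852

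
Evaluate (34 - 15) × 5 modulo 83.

12

34 - 15 = 19
19 × 5 = 95 ≡ 12 (mod 83)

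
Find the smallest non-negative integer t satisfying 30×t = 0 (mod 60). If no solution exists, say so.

0

gcd(30, 60) = 30, and 30 | 0, so solutions exist.
Divide through by 30: 1×t ≡ 0 mod 2.
1⁻¹ ≡ 1 (mod 2).
t ≡ 1×0 ≡ 0 (mod 2).
The smallest non-negative solution is t = 0.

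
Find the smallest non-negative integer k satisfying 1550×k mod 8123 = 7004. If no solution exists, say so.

15

gcd(1550, 8123) = 1, so a unique solution mod 8123 exists.
1550⁻¹ ≡ 7143 (mod 8123).
k ≡ 7143×7004 ≡ 15 (mod 8123).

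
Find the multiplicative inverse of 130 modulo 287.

287 = 2*130 + 27
130 = 4*27 + 22
27 = 1*22 + 5
22 = 4*5 + 2
5 = 2*2 + 1
2 = 2*1 + 0
gcd(130, 287) = 1, so the inverse exists.
Back-substitute for 1:
1 = 1*5 − 2*2
  = −2*22 + 9*5
  = 9*27 − 11*22
  = −11*130 + 53*27
  = 53*287 − 117*130
So 130⁻¹ ≡ −117 ≡ 170 (mod 287).

170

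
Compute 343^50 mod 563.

50 in binary is 110010, i.e. 50 = 32 + 16 + 2.
343^1 ≡ 343 (mod 563)
343^2 ≡ 343^2 = 117649 ≡ 545 (mod 563)
343^4 ≡ 545^2 = 297025 ≡ 324 (mod 563)
343^8 ≡ 324^2 = 104976 ≡ 258 (mod 563)
343^16 ≡ 258^2 = 66564 ≡ 130 (mod 563)
343^32 ≡ 130^2 = 16900 ≡ 10 (mod 563)
343^50 = 343^32 · 343^16 · 343^2 ≡ 10 · 130 · 545 (mod 563).
Accumulate the product:
10 · 130 = 1300 ≡ 174
174 · 545 = 94830 ≡ 246

246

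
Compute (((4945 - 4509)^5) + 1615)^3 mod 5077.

4866

4945 - 4509 = 436
(436)^5 ≡ 1032 (mod 5077)
1032 + 1615 = 2647
(2647)^3 ≡ 4866 (mod 5077)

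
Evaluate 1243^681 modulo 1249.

506

681 in binary is 1010101001, i.e. 681 = 512 + 128 + 32 + 8 + 1.
1243^1 ≡ 1243 (mod 1249)
1243^2 ≡ 1243^2 = 1545049 ≡ 36 (mod 1249)
1243^4 ≡ 36^2 = 1296 ≡ 47 (mod 1249)
1243^8 ≡ 47^2 = 2209 ≡ 960 (mod 1249)
1243^16 ≡ 960^2 = 921600 ≡ 1087 (mod 1249)
1243^32 ≡ 1087^2 = 1181569 ≡ 15 (mod 1249)
1243^64 ≡ 15^2 = 225 (mod 1249)
1243^128 ≡ 225^2 = 50625 ≡ 665 (mod 1249)
1243^256 ≡ 665^2 = 442225 ≡ 79 (mod 1249)
1243^512 ≡ 79^2 = 6241 ≡ 1245 (mod 1249)
1243^681 = 1243^512 · 1243^128 · 1243^32 · 1243^8 · 1243^1 ≡ 1245 · 665 · 15 · 960 · 1243 (mod 1249).
Accumulate the product:
1245 · 665 = 827925 ≡ 1087
1087 · 15 = 16305 ≡ 68
68 · 960 = 65280 ≡ 332
332 · 1243 = 412676 ≡ 506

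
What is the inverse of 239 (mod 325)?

34

Run the extended Euclidean algorithm:
325 = 1*239 + 86
239 = 2*86 + 67
86 = 1*67 + 19
67 = 3*19 + 10
19 = 1*10 + 9
10 = 1*9 + 1
9 = 9*1 + 0
gcd(239, 325) = 1, so the inverse exists.
Back-substitute for 1:
1 = 1*10 − 1*9
  = −1*19 + 2*10
  = 2*67 − 7*19
  = −7*86 + 9*67
  = 9*239 − 25*86
  = −25*325 + 34*239
So 239⁻¹ ≡ 34 (mod 325).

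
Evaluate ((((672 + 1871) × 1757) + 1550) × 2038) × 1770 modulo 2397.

672 + 1871 = 2543 ≡ 146 (mod 2397)
146 × 1757 = 256522 ≡ 43 (mod 2397)
43 + 1550 = 1593
1593 × 2038 = 3246534 ≡ 996 (mod 2397)
996 × 1770 = 1762920 ≡ 1125 (mod 2397)

1125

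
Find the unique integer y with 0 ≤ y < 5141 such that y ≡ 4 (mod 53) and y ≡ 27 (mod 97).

53⁻¹ mod 97: 53·11 ≡ 1 (mod 97), so 53⁻¹ ≡ 11.
y = 4 + 53·((27 − 4)·11 mod 97) = 4 + 53·59 = 3131.

3131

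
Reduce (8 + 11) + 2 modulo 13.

8

8 + 11 = 19 ≡ 6 (mod 13)
6 + 2 = 8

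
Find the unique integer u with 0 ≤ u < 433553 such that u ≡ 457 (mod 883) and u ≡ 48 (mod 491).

126726

883⁻¹ mod 491: 883*367 ≡ 1 (mod 491), so 883⁻¹ ≡ 367.
u = 457 + 883*((48 − 457)*367 mod 491) = 457 + 883*143 = 126726.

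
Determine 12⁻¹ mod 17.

10

By the extended Euclidean algorithm:
17 = 1*12 + 5
12 = 2*5 + 2
5 = 2*2 + 1
2 = 2*1 + 0
gcd(12, 17) = 1, so the inverse exists.
Bézout: 1 = 5*17 − 7*12.
So 12⁻¹ ≡ −7 ≡ 10 (mod 17).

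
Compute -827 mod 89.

-827 = -10*89 + 63, so -827 ≡ 63 (mod 89).

63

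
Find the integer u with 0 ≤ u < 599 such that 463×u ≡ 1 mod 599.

599 = 1*463 + 136
463 = 3*136 + 55
136 = 2*55 + 26
55 = 2*26 + 3
26 = 8*3 + 2
3 = 1*2 + 1
2 = 2*1 + 0
gcd(463, 599) = 1, so the inverse exists.
Bézout: 1 = −160*599 + 207*463.
So 463⁻¹ ≡ 207 (mod 599).

207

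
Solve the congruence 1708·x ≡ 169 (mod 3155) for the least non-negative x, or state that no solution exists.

gcd(1708, 3155) = 1, so a unique solution mod 3155 exists.
1708⁻¹ ≡ 822 (mod 3155).
x ≡ 822·169 ≡ 98 (mod 3155).

98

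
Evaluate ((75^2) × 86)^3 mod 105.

(75)^2 ≡ 60 (mod 105)
60 × 86 = 5160 ≡ 15 (mod 105)
(15)^3 ≡ 15 (mod 105)

15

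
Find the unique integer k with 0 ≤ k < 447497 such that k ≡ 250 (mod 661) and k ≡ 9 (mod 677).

94112

661⁻¹ mod 677: 661×550 ≡ 1 (mod 677), so 661⁻¹ ≡ 550.
k = 250 + 661×((9 − 250)×550 mod 677) = 250 + 661×142 = 94112.
Check: 94112 mod 661 = 250, 94112 mod 677 = 9. ✓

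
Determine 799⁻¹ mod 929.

636

929 = 1·799 + 130
799 = 6·130 + 19
130 = 6·19 + 16
19 = 1·16 + 3
16 = 5·3 + 1
3 = 3·1 + 0
gcd(799, 929) = 1, so the inverse exists.
Bézout: 1 = 252·929 − 293·799.
So 799⁻¹ ≡ −293 ≡ 636 (mod 929).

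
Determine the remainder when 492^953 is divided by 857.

Compute successive squares:
953 in binary is 1110111001, i.e. 953 = 512 + 256 + 128 + 32 + 16 + 8 + 1.
492^1 ≡ 492 (mod 857)
492^2 ≡ 492^2 = 242064 ≡ 390 (mod 857)
492^4 ≡ 390^2 = 152100 ≡ 411 (mod 857)
492^8 ≡ 411^2 = 168921 ≡ 92 (mod 857)
492^16 ≡ 92^2 = 8464 ≡ 751 (mod 857)
492^32 ≡ 751^2 = 564001 ≡ 95 (mod 857)
492^64 ≡ 95^2 = 9025 ≡ 455 (mod 857)
492^128 ≡ 455^2 = 207025 ≡ 488 (mod 857)
492^256 ≡ 488^2 = 238144 ≡ 755 (mod 857)
492^512 ≡ 755^2 = 570025 ≡ 120 (mod 857)
492^953 = 492^512 · 492^256 · 492^128 · 492^32 · 492^16 · 492^8 · 492^1 ≡ 120 · 755 · 488 · 95 · 751 · 92 · 492 (mod 857).
Accumulate the product:
120 · 755 = 90600 ≡ 615
615 · 488 = 300120 ≡ 170
170 · 95 = 16150 ≡ 724
724 · 751 = 543724 ≡ 386
386 · 92 = 35512 ≡ 375
375 · 492 = 184500 ≡ 245

245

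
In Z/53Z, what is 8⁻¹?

53 = 6*8 + 5
8 = 1*5 + 3
5 = 1*3 + 2
3 = 1*2 + 1
2 = 2*1 + 0
gcd(8, 53) = 1, so the inverse exists.
Bézout: 1 = −3*53 + 20*8.
So 8⁻¹ ≡ 20 (mod 53).

20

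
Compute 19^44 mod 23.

44 in binary is 101100, i.e. 44 = 32 + 8 + 4.
19^1 ≡ 19 (mod 23)
19^2 ≡ 19^2 = 361 ≡ 16 (mod 23)
19^4 ≡ 16^2 = 256 ≡ 3 (mod 23)
19^8 ≡ 3^2 = 9 (mod 23)
19^16 ≡ 9^2 = 81 ≡ 12 (mod 23)
19^32 ≡ 12^2 = 144 ≡ 6 (mod 23)
19^44 = 19^32 * 19^8 * 19^4 ≡ 6 * 9 * 3 (mod 23).
Accumulate the product:
6 * 9 = 54 ≡ 8
8 * 3 = 24 ≡ 1

1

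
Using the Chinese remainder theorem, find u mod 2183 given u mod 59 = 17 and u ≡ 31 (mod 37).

253

59⁻¹ mod 37: 59·32 ≡ 1 (mod 37), so 59⁻¹ ≡ 32.
u = 17 + 59·((31 − 17)·32 mod 37) = 17 + 59·4 = 253.
Check: 253 mod 59 = 17, 253 mod 37 = 31. ✓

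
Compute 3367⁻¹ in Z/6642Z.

Run the extended Euclidean algorithm:
6642 = 1×3367 + 3275
3367 = 1×3275 + 92
3275 = 35×92 + 55
92 = 1×55 + 37
55 = 1×37 + 18
37 = 2×18 + 1
18 = 18×1 + 0
gcd(3367, 6642) = 1, so the inverse exists.
Bézout: 1 = −183×6642 + 361×3367.
So 3367⁻¹ ≡ 361 (mod 6642).

361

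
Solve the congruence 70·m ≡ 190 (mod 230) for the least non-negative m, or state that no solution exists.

gcd(70, 230) = 10, and 10 | 190, so solutions exist.
Divide through by 10: 7·m ≡ 19 mod 23.
7⁻¹ ≡ 10 (mod 23).
m ≡ 10·19 ≡ 6 (mod 23).
The smallest non-negative solution is m = 6.

6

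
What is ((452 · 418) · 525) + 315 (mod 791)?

315

452 · 418 = 188936 ≡ 678 (mod 791)
678 · 525 = 355950 ≡ 0 (mod 791)
0 + 315 = 315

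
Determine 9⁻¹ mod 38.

By the extended Euclidean algorithm:
38 = 4*9 + 2
9 = 4*2 + 1
2 = 2*1 + 0
gcd(9, 38) = 1, so the inverse exists.
Bézout: 1 = −4*38 + 17*9.
So 9⁻¹ ≡ 17 (mod 38).

17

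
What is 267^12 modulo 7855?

Using repeated squaring:
12 in binary is 1100, i.e. 12 = 8 + 4.
267^1 ≡ 267 (mod 7855)
267^2 ≡ 267^2 = 71289 ≡ 594 (mod 7855)
267^4 ≡ 594^2 = 352836 ≡ 7216 (mod 7855)
267^8 ≡ 7216^2 = 52070656 ≡ 7716 (mod 7855)
267^12 = 267^8 × 267^4 ≡ 7716 × 7216 (mod 7855).
7716 × 7216 = 55678656 ≡ 2416 (mod 7855).

2416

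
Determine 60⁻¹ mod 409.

Run the extended Euclidean algorithm:
409 = 6*60 + 49
60 = 1*49 + 11
49 = 4*11 + 5
11 = 2*5 + 1
5 = 5*1 + 0
gcd(60, 409) = 1, so the inverse exists.
Back-substitute for 1:
1 = 1*11 − 2*5
  = −2*49 + 9*11
  = 9*60 − 11*49
  = −11*409 + 75*60
So 60⁻¹ ≡ 75 (mod 409).

75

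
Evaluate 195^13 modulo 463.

195^1 ≡ 195 (mod 463)
195^2 ≡ 195^2 = 38025 ≡ 59 (mod 463)
195^4 ≡ 59^2 = 3481 ≡ 240 (mod 463)
195^8 ≡ 240^2 = 57600 ≡ 188 (mod 463)
195^13 = 195^8 × 195^4 × 195^1 ≡ 188 × 240 × 195 (mod 463).
Accumulate the product:
188 × 240 = 45120 ≡ 209
209 × 195 = 40755 ≡ 11

11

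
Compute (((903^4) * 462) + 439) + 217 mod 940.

838

(903)^4 ≡ 741 (mod 940)
741 * 462 = 342342 ≡ 182 (mod 940)
182 + 439 = 621
621 + 217 = 838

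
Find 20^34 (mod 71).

By square-and-multiply:
34 in binary is 100010, i.e. 34 = 32 + 2.
20^1 ≡ 20 (mod 71)
20^2 ≡ 20^2 = 400 ≡ 45 (mod 71)
20^4 ≡ 45^2 = 2025 ≡ 37 (mod 71)
20^8 ≡ 37^2 = 1369 ≡ 20 (mod 71)
20^16 ≡ 20^2 = 400 ≡ 45 (mod 71)
20^32 ≡ 45^2 = 2025 ≡ 37 (mod 71)
20^34 = 20^32 × 20^2 ≡ 37 × 45 (mod 71).
37 × 45 = 1665 ≡ 32 (mod 71).

32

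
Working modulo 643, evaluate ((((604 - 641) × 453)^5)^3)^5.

604 - 641 = -37 ≡ 606 (mod 643)
606 × 453 = 274518 ≡ 600 (mod 643)
(600)^5 ≡ 4 (mod 643)
(4)^3 ≡ 64 (mod 643)
(64)^5 ≡ 625 (mod 643)

625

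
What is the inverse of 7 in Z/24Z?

7

Apply the Euclidean algorithm and back-substitute:
24 = 3×7 + 3
7 = 2×3 + 1
3 = 3×1 + 0
gcd(7, 24) = 1, so the inverse exists.
Back-substitute for 1:
1 = 1×7 − 2×3
  = −2×24 + 7×7
So 7⁻¹ ≡ 7 (mod 24).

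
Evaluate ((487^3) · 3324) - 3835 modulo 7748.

(487)^3 ≡ 1867 (mod 7748)
1867 · 3324 = 6205908 ≡ 7508 (mod 7748)
7508 - 3835 = 3673

3673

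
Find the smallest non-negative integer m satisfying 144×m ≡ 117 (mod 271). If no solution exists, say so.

gcd(144, 271) = 1, so a unique solution mod 271 exists.
144⁻¹ ≡ 32 (mod 271).
m ≡ 32×117 ≡ 221 (mod 271).

221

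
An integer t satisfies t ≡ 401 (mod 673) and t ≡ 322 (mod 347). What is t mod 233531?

673⁻¹ mod 347: 673*33 ≡ 1 (mod 347), so 673⁻¹ ≡ 33.
t = 401 + 673*((322 − 401)*33 mod 347) = 401 + 673*169 = 114138.

114138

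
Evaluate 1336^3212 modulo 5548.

Compute successive squares:
1336^1 ≡ 1336 (mod 5548)
1336^2 ≡ 1336^2 = 1784896 ≡ 3988 (mod 5548)
1336^4 ≡ 3988^2 = 15904144 ≡ 3576 (mod 5548)
1336^8 ≡ 3576^2 = 12787776 ≡ 5184 (mod 5548)
1336^16 ≡ 5184^2 = 26873856 ≡ 4892 (mod 5548)
1336^32 ≡ 4892^2 = 23931664 ≡ 3140 (mod 5548)
1336^64 ≡ 3140^2 = 9859600 ≡ 804 (mod 5548)
1336^128 ≡ 804^2 = 646416 ≡ 2848 (mod 5548)
1336^256 ≡ 2848^2 = 8111104 ≡ 5476 (mod 5548)
1336^512 ≡ 5476^2 = 29986576 ≡ 5184 (mod 5548)
1336^1024 ≡ 5184^2 = 26873856 ≡ 4892 (mod 5548)
1336^2048 ≡ 4892^2 = 23931664 ≡ 3140 (mod 5548)
1336^3212 = 1336^2048 * 1336^1024 * 1336^128 * 1336^8 * 1336^4 ≡ 3140 * 4892 * 2848 * 5184 * 3576 (mod 5548).
Accumulate the product:
3140 * 4892 = 15360880 ≡ 4016
4016 * 2848 = 11437568 ≡ 3140
3140 * 5184 = 16277760 ≡ 5476
5476 * 3576 = 19582176 ≡ 3284

3284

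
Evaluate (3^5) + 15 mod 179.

79

(3)^5 ≡ 64 (mod 179)
64 + 15 = 79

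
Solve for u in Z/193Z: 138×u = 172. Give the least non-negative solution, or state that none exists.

46

gcd(138, 193) = 1, so a unique solution mod 193 exists.
138⁻¹ ≡ 7 (mod 193).
u ≡ 7×172 ≡ 46 (mod 193).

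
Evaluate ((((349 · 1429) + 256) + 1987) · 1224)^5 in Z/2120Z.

349 · 1429 = 498721 ≡ 521 (mod 2120)
521 + 256 = 777
777 + 1987 = 2764 ≡ 644 (mod 2120)
644 · 1224 = 788256 ≡ 1736 (mod 2120)
(1736)^5 ≡ 1456 (mod 2120)

1456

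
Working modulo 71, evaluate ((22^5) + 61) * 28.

22

(22)^5 ≡ 26 (mod 71)
26 + 61 = 87 ≡ 16 (mod 71)
16 * 28 = 448 ≡ 22 (mod 71)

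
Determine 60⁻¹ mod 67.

Run the extended Euclidean algorithm:
67 = 1*60 + 7
60 = 8*7 + 4
7 = 1*4 + 3
4 = 1*3 + 1
3 = 3*1 + 0
gcd(60, 67) = 1, so the inverse exists.
Back-substitute for 1:
1 = 1*4 − 1*3
  = −1*7 + 2*4
  = 2*60 − 17*7
  = −17*67 + 19*60
So 60⁻¹ ≡ 19 (mod 67).

19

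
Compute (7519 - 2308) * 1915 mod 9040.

7519 - 2308 = 5211
5211 * 1915 = 9979065 ≡ 7945 (mod 9040)

7945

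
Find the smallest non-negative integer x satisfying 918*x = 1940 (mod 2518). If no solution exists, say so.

gcd(918, 2518) = 2, and 2 | 1940, so solutions exist.
Divide through by 2: 459*x ≡ 970 (mod 1259).
459⁻¹ ≡ 1163 (mod 1259).
x ≡ 1163*970 ≡ 46 (mod 1259).
The smallest non-negative solution is x = 46.

46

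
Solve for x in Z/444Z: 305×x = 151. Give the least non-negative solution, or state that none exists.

395

gcd(305, 444) = 1, so a unique solution mod 444 exists.
305⁻¹ ≡ 329 (mod 444).
x ≡ 329×151 ≡ 395 (mod 444).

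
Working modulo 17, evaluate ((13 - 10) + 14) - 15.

2

13 - 10 = 3
3 + 14 = 17 ≡ 0 (mod 17)
0 - 15 = -15 ≡ 2 (mod 17)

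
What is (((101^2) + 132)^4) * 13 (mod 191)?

(101)^2 ≡ 78 (mod 191)
78 + 132 = 210 ≡ 19 (mod 191)
(19)^4 ≡ 59 (mod 191)
59 * 13 = 767 ≡ 3 (mod 191)

3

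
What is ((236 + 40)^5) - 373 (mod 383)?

153

236 + 40 = 276
(276)^5 ≡ 143 (mod 383)
143 - 373 = -230 ≡ 153 (mod 383)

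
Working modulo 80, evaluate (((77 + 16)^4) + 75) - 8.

68

77 + 16 = 93 ≡ 13 (mod 80)
(13)^4 ≡ 1 (mod 80)
1 + 75 = 76
76 - 8 = 68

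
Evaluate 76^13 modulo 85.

26

13 in binary is 1101, i.e. 13 = 8 + 4 + 1.
76^1 ≡ 76 (mod 85)
76^2 ≡ 76^2 = 5776 ≡ 81 (mod 85)
76^4 ≡ 81^2 = 6561 ≡ 16 (mod 85)
76^8 ≡ 16^2 = 256 ≡ 1 (mod 85)
76^13 = 76^8 · 76^4 · 76^1 ≡ 1 · 16 · 76 (mod 85).
Accumulate the product:
1 · 16 = 16
16 · 76 = 1216 ≡ 26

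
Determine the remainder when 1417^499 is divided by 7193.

Compute successive squares:
499 in binary is 111110011, i.e. 499 = 256 + 128 + 64 + 32 + 16 + 2 + 1.
1417^1 ≡ 1417 (mod 7193)
1417^2 ≡ 1417^2 = 2007889 ≡ 1042 (mod 7193)
1417^4 ≡ 1042^2 = 1085764 ≡ 6814 (mod 7193)
1417^8 ≡ 6814^2 = 46430596 ≡ 6974 (mod 7193)
1417^16 ≡ 6974^2 = 48636676 ≡ 4803 (mod 7193)
1417^32 ≡ 4803^2 = 23068809 ≡ 858 (mod 7193)
1417^64 ≡ 858^2 = 736164 ≡ 2478 (mod 7193)
1417^128 ≡ 2478^2 = 6140484 ≡ 4855 (mod 7193)
1417^256 ≡ 4855^2 = 23571025 ≡ 6757 (mod 7193)
1417^499 = 1417^256 × 1417^128 × 1417^64 × 1417^32 × 1417^16 × 1417^2 × 1417^1 ≡ 6757 × 4855 × 2478 × 858 × 4803 × 1042 × 1417 (mod 7193).
Accumulate the product:
6757 × 4855 = 32805235 ≡ 5155
5155 × 2478 = 12774090 ≡ 6515
6515 × 858 = 5589870 ≡ 909
909 × 4803 = 4365927 ≡ 6969
6969 × 1042 = 7261698 ≡ 3961
3961 × 1417 = 5612737 ≡ 2197

2197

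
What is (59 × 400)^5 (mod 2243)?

59 × 400 = 23600 ≡ 1170 (mod 2243)
(1170)^5 ≡ 1092 (mod 2243)

1092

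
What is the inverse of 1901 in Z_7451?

1948

Run the extended Euclidean algorithm:
7451 = 3*1901 + 1748
1901 = 1*1748 + 153
1748 = 11*153 + 65
153 = 2*65 + 23
65 = 2*23 + 19
23 = 1*19 + 4
19 = 4*4 + 3
4 = 1*3 + 1
3 = 3*1 + 0
gcd(1901, 7451) = 1, so the inverse exists.
Bézout: 1 = −497*7451 + 1948*1901.
So 1901⁻¹ ≡ 1948 (mod 7451).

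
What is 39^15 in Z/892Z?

15 in binary is 1111, i.e. 15 = 8 + 4 + 2 + 1.
39^1 ≡ 39 (mod 892)
39^2 ≡ 39^2 = 1521 ≡ 629 (mod 892)
39^4 ≡ 629^2 = 395641 ≡ 485 (mod 892)
39^8 ≡ 485^2 = 235225 ≡ 629 (mod 892)
39^15 = 39^8 × 39^4 × 39^2 × 39^1 ≡ 629 × 485 × 629 × 39 (mod 892).
Accumulate the product:
629 × 485 = 305065 ≡ 1
1 × 629 = 629
629 × 39 = 24531 ≡ 447

447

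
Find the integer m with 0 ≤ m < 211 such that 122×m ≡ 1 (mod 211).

64

Apply the Euclidean algorithm and back-substitute:
211 = 1×122 + 89
122 = 1×89 + 33
89 = 2×33 + 23
33 = 1×23 + 10
23 = 2×10 + 3
10 = 3×3 + 1
3 = 3×1 + 0
gcd(122, 211) = 1, so the inverse exists.
Back-substitute for 1:
1 = 1×10 − 3×3
  = −3×23 + 7×10
  = 7×33 − 10×23
  = −10×89 + 27×33
  = 27×122 − 37×89
  = −37×211 + 64×122
So 122⁻¹ ≡ 64 (mod 211).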